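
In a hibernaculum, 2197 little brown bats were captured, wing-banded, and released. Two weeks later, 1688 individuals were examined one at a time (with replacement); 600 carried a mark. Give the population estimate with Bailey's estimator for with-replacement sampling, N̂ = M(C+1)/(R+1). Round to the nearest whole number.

N̂ = 2197·(1688+1)/(600+1) = 2197·1689/601 = 3710733/601 ≈ 6174.3 → 6174

N ≈ 6174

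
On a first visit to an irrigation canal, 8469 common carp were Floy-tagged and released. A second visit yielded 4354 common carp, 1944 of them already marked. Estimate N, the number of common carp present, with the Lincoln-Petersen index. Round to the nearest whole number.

N ≈ 18,968

If marked individuals mix randomly, R/C ≈ M/N, giving N ≈ M·C/R.
N = (8469 × 4354) / 1944 = 36874026 / 1944 ≈ 18968.1 → 18968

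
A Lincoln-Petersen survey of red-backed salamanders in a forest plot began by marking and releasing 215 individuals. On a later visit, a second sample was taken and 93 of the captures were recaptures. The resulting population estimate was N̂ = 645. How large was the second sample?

C = 279

From N = M·C/R: C = N·R / M = 645·93 / 215 = 59985 / 215 = 279.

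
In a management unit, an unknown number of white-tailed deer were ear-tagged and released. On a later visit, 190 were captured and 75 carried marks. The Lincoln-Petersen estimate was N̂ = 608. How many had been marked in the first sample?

From N = M·C/R: M = N·R / C = 608·75 / 190 = 45600 / 190 = 240.

M = 240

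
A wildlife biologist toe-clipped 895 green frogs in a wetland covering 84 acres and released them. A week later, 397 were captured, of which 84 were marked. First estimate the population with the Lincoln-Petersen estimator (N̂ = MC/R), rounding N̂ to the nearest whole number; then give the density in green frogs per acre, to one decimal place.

density ≈ 50.4 green frogs per acre

N̂ = 895·397/84 = 355315/84 ≈ 4229.9 → 4230
Density = N̂ / area = 4230 / 84 ≈ 50.36 → 50.4 per acre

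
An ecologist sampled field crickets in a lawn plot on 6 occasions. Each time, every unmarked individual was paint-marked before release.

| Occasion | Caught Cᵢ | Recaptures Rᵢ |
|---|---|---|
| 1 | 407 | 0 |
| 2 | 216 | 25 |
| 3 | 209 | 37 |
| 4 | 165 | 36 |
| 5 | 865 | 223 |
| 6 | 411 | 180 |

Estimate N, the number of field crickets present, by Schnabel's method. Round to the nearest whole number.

Marked at large before each occasion: Mᵢ = Σⱼ<ᵢ (Cⱼ − Rⱼ) → M1=0, M2=407, M3=598, M4=770, M5=899, M6=1541
Σ MᵢCᵢ = 0·407 + 407·216 + 598·209 + 770·165 + 899·865 + 1541·411 = 0 + 87912 + 124982 + 127050 + 777635 + 633351 = 1750930
Σ Rᵢ = 0 + 25 + 37 + 36 + 223 + 180 = 501
N̂ = 1750930 / 501 ≈ 3494.9 → 3495

N ≈ 3495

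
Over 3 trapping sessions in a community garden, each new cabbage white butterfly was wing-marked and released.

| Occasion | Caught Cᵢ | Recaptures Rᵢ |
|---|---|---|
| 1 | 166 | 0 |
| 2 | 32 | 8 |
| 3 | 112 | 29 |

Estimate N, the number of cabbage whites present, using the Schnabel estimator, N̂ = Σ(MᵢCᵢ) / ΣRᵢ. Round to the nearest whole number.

Marked at large before each occasion: Mᵢ = Σⱼ<ᵢ (Cⱼ − Rⱼ) → M1=0, M2=166, M3=190
Σ MᵢCᵢ = 0·166 + 166·32 + 190·112 = 0 + 5312 + 21280 = 26592
Σ Rᵢ = 0 + 8 + 29 = 37
N̂ = 26592 / 37 ≈ 718.7 → 719

N ≈ 719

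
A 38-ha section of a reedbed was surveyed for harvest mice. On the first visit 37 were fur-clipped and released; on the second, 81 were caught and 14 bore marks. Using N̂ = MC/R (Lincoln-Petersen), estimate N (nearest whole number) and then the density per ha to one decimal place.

density ≈ 5.6 harvest mice per ha

N̂ = 37·81/14 = 2997/14 ≈ 214.1 → 214
Density = N̂ / area = 214 / 38 ≈ 5.63 → 5.6 per ha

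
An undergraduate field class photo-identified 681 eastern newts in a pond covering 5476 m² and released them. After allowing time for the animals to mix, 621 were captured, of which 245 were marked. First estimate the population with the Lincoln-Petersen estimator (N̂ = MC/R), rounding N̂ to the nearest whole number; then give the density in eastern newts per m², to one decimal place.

N̂ = 681·621/245 = 422901/245 ≈ 1726.1 → 1726
Density = N̂ / area = 1726 / 5476 ≈ 0.32 → 0.3 per m²

density ≈ 0.3 eastern newts per m²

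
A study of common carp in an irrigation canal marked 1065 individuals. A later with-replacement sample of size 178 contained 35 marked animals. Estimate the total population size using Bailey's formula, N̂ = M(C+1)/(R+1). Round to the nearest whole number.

N ≈ 5295

N̂ = 1065·(178+1)/(35+1) = 1065·179/36 = 190635/36 ≈ 5295.4 → 5295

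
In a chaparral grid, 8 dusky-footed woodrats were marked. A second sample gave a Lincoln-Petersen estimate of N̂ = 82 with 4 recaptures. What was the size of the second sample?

From N = M·C/R: C = N·R / M = 82·4 / 8 = 328 / 8 = 41.

C = 41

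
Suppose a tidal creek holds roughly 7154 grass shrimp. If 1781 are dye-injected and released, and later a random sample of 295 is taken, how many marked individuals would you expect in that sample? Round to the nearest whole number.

The marked fraction of the population is 1781/7154, so in a sample of 295 expect C·(M/N) marked.
E[R] = 1781 × 295 / 7154 = 525395 / 7154 ≈ 73.4 → 73

expected recaptures ≈ 73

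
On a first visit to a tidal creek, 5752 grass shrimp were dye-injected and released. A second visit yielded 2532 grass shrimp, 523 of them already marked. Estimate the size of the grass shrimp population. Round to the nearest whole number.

If marked individuals mix randomly, R/C ≈ M/N, giving N ≈ M·C/R.
N = (5752 × 2532) / 523 = 14564064 / 523 ≈ 27847.2 → 27847

N ≈ 27,847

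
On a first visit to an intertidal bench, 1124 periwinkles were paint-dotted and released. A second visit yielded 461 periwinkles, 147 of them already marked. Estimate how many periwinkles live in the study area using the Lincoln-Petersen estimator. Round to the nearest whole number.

N = (1124 × 461) / 147 = 518164 / 147 ≈ 3524.9 → 3525

N ≈ 3525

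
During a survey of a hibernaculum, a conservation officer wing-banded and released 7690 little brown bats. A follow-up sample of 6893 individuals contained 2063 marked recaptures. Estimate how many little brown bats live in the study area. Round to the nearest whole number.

N ≈ 25,694

If marked individuals mix randomly, R/C ≈ M/N, giving N ≈ M·C/R.
N = (7690 × 6893) / 2063 = 53007170 / 2063 ≈ 25694.2 → 25694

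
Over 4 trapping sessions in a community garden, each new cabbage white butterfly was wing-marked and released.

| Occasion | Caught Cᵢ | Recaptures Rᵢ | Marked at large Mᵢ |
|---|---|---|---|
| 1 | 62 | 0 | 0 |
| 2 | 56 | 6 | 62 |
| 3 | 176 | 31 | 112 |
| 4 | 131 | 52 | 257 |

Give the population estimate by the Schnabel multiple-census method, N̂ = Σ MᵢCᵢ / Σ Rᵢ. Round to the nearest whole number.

N ≈ 639

Σ MᵢCᵢ = 0·62 + 62·56 + 112·176 + 257·131 = 0 + 3472 + 19712 + 33667 = 56851
Σ Rᵢ = 0 + 6 + 31 + 52 = 89
N̂ = 56851 / 89 ≈ 638.8 → 639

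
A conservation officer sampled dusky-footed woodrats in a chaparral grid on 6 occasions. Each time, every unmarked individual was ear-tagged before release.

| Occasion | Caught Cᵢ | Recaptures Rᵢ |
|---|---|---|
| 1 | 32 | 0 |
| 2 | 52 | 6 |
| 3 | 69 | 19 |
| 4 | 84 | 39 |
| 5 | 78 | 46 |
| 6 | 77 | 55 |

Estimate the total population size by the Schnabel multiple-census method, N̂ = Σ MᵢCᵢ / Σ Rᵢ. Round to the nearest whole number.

N ≈ 285

Marked at large before each occasion: Mᵢ = Σⱼ<ᵢ (Cⱼ − Rⱼ) → M1=0, M2=32, M3=78, M4=128, M5=173, M6=205
Σ MᵢCᵢ = 0·32 + 32·52 + 78·69 + 128·84 + 173·78 + 205·77 = 0 + 1664 + 5382 + 10752 + 13494 + 15785 = 47077
Σ Rᵢ = 0 + 6 + 19 + 39 + 46 + 55 = 165
N̂ = 47077 / 165 ≈ 285.3 → 285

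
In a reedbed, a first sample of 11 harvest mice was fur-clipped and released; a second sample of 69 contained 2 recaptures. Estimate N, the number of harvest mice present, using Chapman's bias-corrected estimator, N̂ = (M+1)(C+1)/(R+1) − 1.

N = 279

N̂ = (11+1)(69+1)/(2+1) − 1 = 12·70/3 − 1
= 840/3 − 1 = 280 − 1 = 279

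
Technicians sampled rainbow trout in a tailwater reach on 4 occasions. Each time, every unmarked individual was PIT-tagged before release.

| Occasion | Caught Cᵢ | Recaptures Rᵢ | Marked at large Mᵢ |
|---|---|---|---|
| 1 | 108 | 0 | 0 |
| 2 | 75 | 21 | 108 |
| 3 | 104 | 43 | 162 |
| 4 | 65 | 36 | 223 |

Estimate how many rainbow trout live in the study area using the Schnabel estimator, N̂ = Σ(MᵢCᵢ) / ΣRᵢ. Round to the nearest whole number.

N ≈ 394

Σ MᵢCᵢ = 0·108 + 108·75 + 162·104 + 223·65 = 0 + 8100 + 16848 + 14495 = 39443
Σ Rᵢ = 0 + 21 + 43 + 36 = 100
N̂ = 39443 / 100 ≈ 394.4 → 394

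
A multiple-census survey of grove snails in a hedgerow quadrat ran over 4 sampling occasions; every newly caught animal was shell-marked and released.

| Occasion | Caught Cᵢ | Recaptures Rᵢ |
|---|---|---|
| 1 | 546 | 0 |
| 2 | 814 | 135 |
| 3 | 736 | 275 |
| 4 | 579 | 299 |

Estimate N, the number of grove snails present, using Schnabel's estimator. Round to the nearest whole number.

Marked at large before each occasion: Mᵢ = Σⱼ<ᵢ (Cⱼ − Rⱼ) → M1=0, M2=546, M3=1225, M4=1686
Σ MᵢCᵢ = 0·546 + 546·814 + 1225·736 + 1686·579 = 0 + 444444 + 901600 + 976194 = 2322238
Σ Rᵢ = 0 + 135 + 275 + 299 = 709
N̂ = 2322238 / 709 ≈ 3275.4 → 3275

N ≈ 3275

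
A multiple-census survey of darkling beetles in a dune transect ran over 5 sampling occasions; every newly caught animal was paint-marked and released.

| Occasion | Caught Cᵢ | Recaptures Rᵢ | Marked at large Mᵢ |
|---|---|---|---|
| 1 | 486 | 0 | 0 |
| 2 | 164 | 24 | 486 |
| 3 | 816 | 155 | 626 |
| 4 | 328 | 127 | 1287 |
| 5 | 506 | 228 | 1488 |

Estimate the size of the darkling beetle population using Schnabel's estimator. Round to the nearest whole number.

Σ MᵢCᵢ = 0·486 + 486·164 + 626·816 + 1287·328 + 1488·506 = 0 + 79704 + 510816 + 422136 + 752928 = 1765584
Σ Rᵢ = 0 + 24 + 155 + 127 + 228 = 534
N̂ = 1765584 / 534 ≈ 3306.3 → 3306

N ≈ 3306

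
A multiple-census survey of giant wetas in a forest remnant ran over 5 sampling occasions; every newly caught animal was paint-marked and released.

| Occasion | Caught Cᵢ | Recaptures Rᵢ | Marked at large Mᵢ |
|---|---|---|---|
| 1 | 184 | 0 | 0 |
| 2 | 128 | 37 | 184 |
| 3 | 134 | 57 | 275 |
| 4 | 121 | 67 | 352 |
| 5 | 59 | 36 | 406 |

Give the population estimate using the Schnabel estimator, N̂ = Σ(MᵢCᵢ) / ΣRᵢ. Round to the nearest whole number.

N ≈ 644

Σ MᵢCᵢ = 0·184 + 184·128 + 275·134 + 352·121 + 406·59 = 0 + 23552 + 36850 + 42592 + 23954 = 126948
Σ Rᵢ = 0 + 37 + 57 + 67 + 36 = 197
N̂ = 126948 / 197 ≈ 644.4 → 644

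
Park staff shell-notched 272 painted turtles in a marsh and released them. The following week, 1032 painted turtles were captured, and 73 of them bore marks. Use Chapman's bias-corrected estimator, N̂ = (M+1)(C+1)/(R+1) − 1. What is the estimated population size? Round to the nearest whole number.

N ≈ 3810

N̂ = (272+1)(1032+1)/(73+1) − 1 = 273·1033/74 − 1
= 282009/74 − 1 ≈ 3810.9 − 1 ≈ 3809.9 → 3810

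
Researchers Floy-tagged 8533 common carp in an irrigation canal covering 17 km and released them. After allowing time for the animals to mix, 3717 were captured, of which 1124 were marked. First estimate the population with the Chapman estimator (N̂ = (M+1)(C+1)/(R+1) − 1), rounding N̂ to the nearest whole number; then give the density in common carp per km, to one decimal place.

density ≈ 1659.0 common carp per km

N̂ = 8534·3718/1125 − 1 = 31729412/1125 − 1 ≈ 28202.9 → 28203
Density = N̂ / area = 28203 / 17 = 1659.0 per km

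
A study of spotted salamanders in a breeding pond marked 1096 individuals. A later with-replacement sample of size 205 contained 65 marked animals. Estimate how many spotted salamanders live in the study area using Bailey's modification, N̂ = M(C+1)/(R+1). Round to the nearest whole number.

N̂ = 1096·(205+1)/(65+1) = 1096·206/66 = 225776/66 ≈ 3420.8 → 3421

N ≈ 3421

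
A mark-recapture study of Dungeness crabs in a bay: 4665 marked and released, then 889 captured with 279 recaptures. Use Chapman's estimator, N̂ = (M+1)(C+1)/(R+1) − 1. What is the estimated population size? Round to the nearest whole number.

N ≈ 14,830

N̂ = (4665+1)(889+1)/(279+1) − 1 = 4666·890/280 − 1
= 4152740/280 − 1 ≈ 14831.2 − 1 ≈ 14830.2 → 14830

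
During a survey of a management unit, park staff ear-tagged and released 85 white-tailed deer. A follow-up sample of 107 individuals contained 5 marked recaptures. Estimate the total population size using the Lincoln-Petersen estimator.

N = 1819

If marked individuals mix randomly, R/C ≈ M/N, giving N ≈ M·C/R.
N = (85 × 107) / 5 = 9095 / 5 = 1819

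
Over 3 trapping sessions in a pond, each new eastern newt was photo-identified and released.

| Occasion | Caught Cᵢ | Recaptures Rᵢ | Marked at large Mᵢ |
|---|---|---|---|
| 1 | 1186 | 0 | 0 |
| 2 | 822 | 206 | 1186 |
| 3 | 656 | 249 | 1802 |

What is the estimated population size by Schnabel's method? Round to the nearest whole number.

Σ MᵢCᵢ = 0·1186 + 1186·822 + 1802·656 = 0 + 974892 + 1182112 = 2157004
Σ Rᵢ = 0 + 206 + 249 = 455
N̂ = 2157004 / 455 ≈ 4740.7 → 4741

N ≈ 4741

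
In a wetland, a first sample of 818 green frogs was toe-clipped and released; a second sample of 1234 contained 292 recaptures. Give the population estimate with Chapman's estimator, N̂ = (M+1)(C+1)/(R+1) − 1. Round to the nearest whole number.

N ≈ 3451

N̂ = (818+1)(1234+1)/(292+1) − 1 = 819·1235/293 − 1
= 1011465/293 − 1 ≈ 3452.1 − 1 ≈ 3451.1 → 3451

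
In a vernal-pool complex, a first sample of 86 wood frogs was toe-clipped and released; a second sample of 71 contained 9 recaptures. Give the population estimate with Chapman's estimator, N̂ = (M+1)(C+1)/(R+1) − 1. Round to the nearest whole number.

N̂ = (86+1)(71+1)/(9+1) − 1 = 87·72/10 − 1
= 6264/10 − 1 ≈ 626.4 − 1 ≈ 625.4 → 625

N ≈ 625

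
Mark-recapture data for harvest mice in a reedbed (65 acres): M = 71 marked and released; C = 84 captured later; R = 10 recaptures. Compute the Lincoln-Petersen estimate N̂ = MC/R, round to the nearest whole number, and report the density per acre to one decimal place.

N̂ = 71·84/10 = 5964/10 ≈ 596.4 → 596
Density = N̂ / area = 596 / 65 ≈ 9.17 → 9.2 per acre

density ≈ 9.2 harvest mice per acre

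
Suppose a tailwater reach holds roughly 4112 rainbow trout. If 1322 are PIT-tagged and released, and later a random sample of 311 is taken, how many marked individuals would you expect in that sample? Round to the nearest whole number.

The marked fraction of the population is 1322/4112, so in a sample of 311 expect C·(M/N) marked.
E[R] = 1322 × 311 / 4112 = 411142 / 4112 ≈ 100.0 → 100

expected recaptures ≈ 100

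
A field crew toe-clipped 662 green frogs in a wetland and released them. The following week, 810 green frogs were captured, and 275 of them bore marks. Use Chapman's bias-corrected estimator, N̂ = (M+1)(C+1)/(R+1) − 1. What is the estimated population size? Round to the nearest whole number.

N̂ = (662+1)(810+1)/(275+1) − 1 = 663·811/276 − 1
= 537693/276 − 1 ≈ 1948.2 − 1 ≈ 1947.2 → 1947

N ≈ 1947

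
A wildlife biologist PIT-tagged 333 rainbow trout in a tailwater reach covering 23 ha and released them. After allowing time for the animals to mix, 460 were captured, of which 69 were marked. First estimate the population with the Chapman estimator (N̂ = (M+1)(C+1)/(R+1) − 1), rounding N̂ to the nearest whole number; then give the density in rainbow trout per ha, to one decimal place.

N̂ = 334·461/70 − 1 = 153974/70 − 1 ≈ 2198.6 → 2199
Density = N̂ / area = 2199 / 23 ≈ 95.61 → 95.6 per ha

density ≈ 95.6 rainbow trout per ha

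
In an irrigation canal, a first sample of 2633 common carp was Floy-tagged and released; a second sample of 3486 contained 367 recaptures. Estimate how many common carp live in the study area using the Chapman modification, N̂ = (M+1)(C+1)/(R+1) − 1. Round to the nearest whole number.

N ≈ 24,958

N̂ = (2633+1)(3486+1)/(367+1) − 1 = 2634·3487/368 − 1
= 9184758/368 − 1 ≈ 24958.6 − 1 ≈ 24957.6 → 24958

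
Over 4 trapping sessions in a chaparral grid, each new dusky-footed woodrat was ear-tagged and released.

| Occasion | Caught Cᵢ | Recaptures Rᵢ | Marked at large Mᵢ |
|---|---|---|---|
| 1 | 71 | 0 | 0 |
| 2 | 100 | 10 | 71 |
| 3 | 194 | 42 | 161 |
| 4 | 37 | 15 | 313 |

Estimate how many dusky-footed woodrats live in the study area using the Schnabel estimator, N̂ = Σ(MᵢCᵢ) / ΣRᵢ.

N = 745

Σ MᵢCᵢ = 0·71 + 71·100 + 161·194 + 313·37 = 0 + 7100 + 31234 + 11581 = 49915
Σ Rᵢ = 0 + 10 + 42 + 15 = 67
N̂ = 49915 / 67 = 745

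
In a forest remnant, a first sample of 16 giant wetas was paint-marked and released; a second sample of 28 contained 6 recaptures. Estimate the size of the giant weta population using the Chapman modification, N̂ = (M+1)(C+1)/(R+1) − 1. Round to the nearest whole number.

N ≈ 69

N̂ = (16+1)(28+1)/(6+1) − 1 = 17·29/7 − 1
= 493/7 − 1 ≈ 70.4 − 1 ≈ 69.4 → 69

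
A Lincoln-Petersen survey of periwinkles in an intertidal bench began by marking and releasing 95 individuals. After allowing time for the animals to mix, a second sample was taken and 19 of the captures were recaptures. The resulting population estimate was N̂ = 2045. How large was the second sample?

From N = M·C/R: C = N·R / M = 2045·19 / 95 = 38855 / 95 = 409.

C = 409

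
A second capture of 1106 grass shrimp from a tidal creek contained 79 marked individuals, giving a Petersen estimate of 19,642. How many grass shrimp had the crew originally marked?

From N = M·C/R: M = N·R / C = 19642·79 / 1106 = 1551718 / 1106 = 1403.

M = 1403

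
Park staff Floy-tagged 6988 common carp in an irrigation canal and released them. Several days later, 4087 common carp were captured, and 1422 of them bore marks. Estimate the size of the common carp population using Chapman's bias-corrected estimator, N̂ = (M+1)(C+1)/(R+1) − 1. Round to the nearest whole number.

N ≈ 20,077

N̂ = (6988+1)(4087+1)/(1422+1) − 1 = 6989·4088/1423 − 1
= 28571032/1423 − 1 ≈ 20078.0 − 1 ≈ 20077.0 → 20077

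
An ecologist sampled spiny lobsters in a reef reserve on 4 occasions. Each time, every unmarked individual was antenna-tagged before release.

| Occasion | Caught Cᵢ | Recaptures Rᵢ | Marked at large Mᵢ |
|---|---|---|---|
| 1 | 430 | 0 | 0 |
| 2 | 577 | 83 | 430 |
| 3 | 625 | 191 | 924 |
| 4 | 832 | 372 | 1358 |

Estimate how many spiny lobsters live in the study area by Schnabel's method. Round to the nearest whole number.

N ≈ 3027

Σ MᵢCᵢ = 0·430 + 430·577 + 924·625 + 1358·832 = 0 + 248110 + 577500 + 1129856 = 1955466
Σ Rᵢ = 0 + 83 + 191 + 372 = 646
N̂ = 1955466 / 646 ≈ 3027.0 → 3027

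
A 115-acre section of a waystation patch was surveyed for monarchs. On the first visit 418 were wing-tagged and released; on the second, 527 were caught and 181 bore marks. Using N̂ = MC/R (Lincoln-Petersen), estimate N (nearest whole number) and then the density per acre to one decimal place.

N̂ = 418·527/181 = 220286/181 ≈ 1217.0 → 1217
Density = N̂ / area = 1217 / 115 ≈ 10.58 → 10.6 per acre

density ≈ 10.6 monarchs per acre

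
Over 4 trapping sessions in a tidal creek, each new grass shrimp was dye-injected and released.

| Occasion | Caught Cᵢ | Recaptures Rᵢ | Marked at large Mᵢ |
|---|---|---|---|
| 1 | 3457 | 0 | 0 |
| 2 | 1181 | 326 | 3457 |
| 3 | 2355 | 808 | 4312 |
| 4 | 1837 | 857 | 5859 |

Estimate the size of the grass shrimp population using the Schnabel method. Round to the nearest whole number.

N ≈ 12,557

Σ MᵢCᵢ = 0·3457 + 3457·1181 + 4312·2355 + 5859·1837 = 0 + 4082717 + 10154760 + 10762983 = 25000460
Σ Rᵢ = 0 + 326 + 808 + 857 = 1991
N̂ = 25000460 / 1991 ≈ 12556.7 → 12557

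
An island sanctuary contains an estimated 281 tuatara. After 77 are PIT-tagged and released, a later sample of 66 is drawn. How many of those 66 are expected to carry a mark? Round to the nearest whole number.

expected recaptures ≈ 18

Expected recaptures E[R] = M·C / N.
E[R] = 77 × 66 / 281 = 5082 / 281 ≈ 18.1 → 18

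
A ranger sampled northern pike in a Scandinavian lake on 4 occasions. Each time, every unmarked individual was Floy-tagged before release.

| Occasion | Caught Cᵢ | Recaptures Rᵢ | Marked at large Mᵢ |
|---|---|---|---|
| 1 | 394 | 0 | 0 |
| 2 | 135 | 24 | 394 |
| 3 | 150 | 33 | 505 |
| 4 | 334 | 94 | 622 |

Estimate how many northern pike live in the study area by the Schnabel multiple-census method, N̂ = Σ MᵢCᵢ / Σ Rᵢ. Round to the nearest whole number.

Σ MᵢCᵢ = 0·394 + 394·135 + 505·150 + 622·334 = 0 + 53190 + 75750 + 207748 = 336688
Σ Rᵢ = 0 + 24 + 33 + 94 = 151
N̂ = 336688 / 151 ≈ 2229.7 → 2230

N ≈ 2230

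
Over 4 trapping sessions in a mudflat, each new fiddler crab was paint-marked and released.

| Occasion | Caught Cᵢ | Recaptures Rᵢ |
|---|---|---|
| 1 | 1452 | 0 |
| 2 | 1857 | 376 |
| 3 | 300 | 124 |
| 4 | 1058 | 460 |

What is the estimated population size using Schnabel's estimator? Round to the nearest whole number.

Marked at large before each occasion: Mᵢ = Σⱼ<ᵢ (Cⱼ − Rⱼ) → M1=0, M2=1452, M3=2933, M4=3109
Σ MᵢCᵢ = 0·1452 + 1452·1857 + 2933·300 + 3109·1058 = 0 + 2696364 + 879900 + 3289322 = 6865586
Σ Rᵢ = 0 + 376 + 124 + 460 = 960
N̂ = 6865586 / 960 ≈ 7151.7 → 7152

N ≈ 7152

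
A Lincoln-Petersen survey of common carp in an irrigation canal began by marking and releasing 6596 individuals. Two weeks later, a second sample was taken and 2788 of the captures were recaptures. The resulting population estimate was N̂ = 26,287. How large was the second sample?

C = 11111

From N = M·C/R: C = N·R / M = 26287·2788 / 6596 = 73288156 / 6596 = 11111.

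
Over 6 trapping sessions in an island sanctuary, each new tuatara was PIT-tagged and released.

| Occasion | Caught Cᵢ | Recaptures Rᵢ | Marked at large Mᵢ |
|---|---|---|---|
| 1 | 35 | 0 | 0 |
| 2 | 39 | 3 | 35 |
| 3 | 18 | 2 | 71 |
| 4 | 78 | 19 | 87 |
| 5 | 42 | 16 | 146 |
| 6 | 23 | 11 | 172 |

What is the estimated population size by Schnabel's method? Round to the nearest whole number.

N ≈ 383

Σ MᵢCᵢ = 0·35 + 35·39 + 71·18 + 87·78 + 146·42 + 172·23 = 0 + 1365 + 1278 + 6786 + 6132 + 3956 = 19517
Σ Rᵢ = 0 + 3 + 2 + 19 + 16 + 11 = 51
N̂ = 19517 / 51 ≈ 382.7 → 383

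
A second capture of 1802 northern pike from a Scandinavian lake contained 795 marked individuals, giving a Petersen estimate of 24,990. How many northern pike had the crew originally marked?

From N = M·C/R: M = N·R / C = 24990·795 / 1802 = 19867050 / 1802 = 11025.

M = 11025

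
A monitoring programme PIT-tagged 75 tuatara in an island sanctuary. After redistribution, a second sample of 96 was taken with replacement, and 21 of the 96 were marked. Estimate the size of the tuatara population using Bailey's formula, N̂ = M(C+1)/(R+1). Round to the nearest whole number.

N̂ = 75·(96+1)/(21+1) = 75·97/22 = 7275/22 ≈ 330.7 → 331

N ≈ 331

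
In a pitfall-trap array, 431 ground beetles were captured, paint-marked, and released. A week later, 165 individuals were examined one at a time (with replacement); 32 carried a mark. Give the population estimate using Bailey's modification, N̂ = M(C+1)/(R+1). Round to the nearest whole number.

N ≈ 2168

N̂ = 431·(165+1)/(32+1) = 431·166/33 = 71546/33 ≈ 2168.1 → 2168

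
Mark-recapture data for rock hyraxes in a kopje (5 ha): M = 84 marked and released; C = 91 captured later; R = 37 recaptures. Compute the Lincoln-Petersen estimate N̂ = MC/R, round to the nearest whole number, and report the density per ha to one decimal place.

N̂ = 84·91/37 = 7644/37 ≈ 206.6 → 207
Density = N̂ / area = 207 / 5 ≈ 41.40 → 41.4 per ha

density ≈ 41.4 rock hyraxes per ha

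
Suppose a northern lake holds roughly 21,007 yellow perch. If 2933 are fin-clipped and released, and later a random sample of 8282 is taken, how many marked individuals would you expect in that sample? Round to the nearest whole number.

expected recaptures ≈ 1156

The marked fraction of the population is 2933/21007, so in a sample of 8282 expect C·(M/N) marked.
E[R] = 2933 × 8282 / 21007 = 24291106 / 21007 ≈ 1156.3 → 1156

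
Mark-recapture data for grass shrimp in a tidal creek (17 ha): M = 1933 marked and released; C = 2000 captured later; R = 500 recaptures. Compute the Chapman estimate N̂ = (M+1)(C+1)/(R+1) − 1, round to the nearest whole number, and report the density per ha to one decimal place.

density ≈ 454.3 grass shrimp per ha

N̂ = 1934·2001/501 − 1 = 3869934/501 − 1 ≈ 7723.4 → 7723
Density = N̂ / area = 7723 / 17 ≈ 454.29 → 454.3 per ha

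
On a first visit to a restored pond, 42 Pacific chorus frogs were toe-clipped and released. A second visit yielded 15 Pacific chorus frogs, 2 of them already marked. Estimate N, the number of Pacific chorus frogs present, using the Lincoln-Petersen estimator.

Lincoln-Petersen assumes M/N = R/C, so N = M·C / R.
N = (42 × 15) / 2 = 630 / 2 = 315

N = 315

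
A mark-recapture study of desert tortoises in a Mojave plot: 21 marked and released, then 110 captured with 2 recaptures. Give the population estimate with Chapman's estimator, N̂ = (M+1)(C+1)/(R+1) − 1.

N̂ = (21+1)(110+1)/(2+1) − 1 = 22·111/3 − 1
= 2442/3 − 1 = 814 − 1 = 813

N = 813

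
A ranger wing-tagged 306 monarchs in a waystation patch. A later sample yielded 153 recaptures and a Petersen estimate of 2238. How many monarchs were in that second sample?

From N = M·C/R: C = N·R / M = 2238·153 / 306 = 342414 / 306 = 1119.

C = 1119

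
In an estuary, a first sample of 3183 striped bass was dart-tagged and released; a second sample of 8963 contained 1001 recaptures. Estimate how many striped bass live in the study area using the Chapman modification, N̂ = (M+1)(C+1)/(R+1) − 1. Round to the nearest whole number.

N̂ = (3183+1)(8963+1)/(1001+1) − 1 = 3184·8964/1002 − 1
= 28541376/1002 − 1 ≈ 28484.4 − 1 ≈ 28483.4 → 28483

N ≈ 28,483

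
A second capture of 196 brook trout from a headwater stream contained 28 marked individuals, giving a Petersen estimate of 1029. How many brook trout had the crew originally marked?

From N = M·C/R: M = N·R / C = 1029·28 / 196 = 28812 / 196 = 147.

M = 147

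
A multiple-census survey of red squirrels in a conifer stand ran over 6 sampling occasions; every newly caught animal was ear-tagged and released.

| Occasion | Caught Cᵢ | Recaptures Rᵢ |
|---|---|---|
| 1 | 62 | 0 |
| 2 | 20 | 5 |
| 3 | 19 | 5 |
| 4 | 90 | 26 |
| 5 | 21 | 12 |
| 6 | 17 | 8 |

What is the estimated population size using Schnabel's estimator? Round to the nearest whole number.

Marked at large before each occasion: Mᵢ = Σⱼ<ᵢ (Cⱼ − Rⱼ) → M1=0, M2=62, M3=77, M4=91, M5=155, M6=164
Σ MᵢCᵢ = 0·62 + 62·20 + 77·19 + 91·90 + 155·21 + 164·17 = 0 + 1240 + 1463 + 8190 + 3255 + 2788 = 16936
Σ Rᵢ = 0 + 5 + 5 + 26 + 12 + 8 = 56
N̂ = 16936 / 56 ≈ 302.4 → 302

N ≈ 302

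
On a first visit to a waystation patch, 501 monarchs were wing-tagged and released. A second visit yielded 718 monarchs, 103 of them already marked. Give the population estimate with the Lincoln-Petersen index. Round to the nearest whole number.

N ≈ 3492

Lincoln-Petersen assumes M/N = R/C, so N = M·C / R.
N = (501 × 718) / 103 = 359718 / 103 ≈ 3492.4 → 3492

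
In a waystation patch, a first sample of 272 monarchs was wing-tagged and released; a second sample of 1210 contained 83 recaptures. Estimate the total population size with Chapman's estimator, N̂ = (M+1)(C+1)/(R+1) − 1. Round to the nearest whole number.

N ≈ 3935

N̂ = (272+1)(1210+1)/(83+1) − 1 = 273·1211/84 − 1
= 330603/84 − 1 ≈ 3935.8 − 1 ≈ 3934.8 → 3935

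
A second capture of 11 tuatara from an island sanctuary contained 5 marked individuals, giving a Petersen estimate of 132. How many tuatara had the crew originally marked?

From N = M·C/R: M = N·R / C = 132·5 / 11 = 660 / 11 = 60.

M = 60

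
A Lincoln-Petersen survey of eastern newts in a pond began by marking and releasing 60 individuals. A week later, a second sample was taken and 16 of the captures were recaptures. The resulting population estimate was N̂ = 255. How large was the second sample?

C = 68

From N = M·C/R: C = N·R / M = 255·16 / 60 = 4080 / 60 = 68.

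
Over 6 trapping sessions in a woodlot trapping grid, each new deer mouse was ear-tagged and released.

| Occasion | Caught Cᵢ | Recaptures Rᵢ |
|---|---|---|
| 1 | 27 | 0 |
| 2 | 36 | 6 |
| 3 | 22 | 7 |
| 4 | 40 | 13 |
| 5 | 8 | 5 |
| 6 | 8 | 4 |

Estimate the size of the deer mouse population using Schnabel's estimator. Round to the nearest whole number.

Marked at large before each occasion: Mᵢ = Σⱼ<ᵢ (Cⱼ − Rⱼ) → M1=0, M2=27, M3=57, M4=72, M5=99, M6=102
Σ MᵢCᵢ = 0·27 + 27·36 + 57·22 + 72·40 + 99·8 + 102·8 = 0 + 972 + 1254 + 2880 + 792 + 816 = 6714
Σ Rᵢ = 0 + 6 + 7 + 13 + 5 + 4 = 35
N̂ = 6714 / 35 ≈ 191.8 → 192

N ≈ 192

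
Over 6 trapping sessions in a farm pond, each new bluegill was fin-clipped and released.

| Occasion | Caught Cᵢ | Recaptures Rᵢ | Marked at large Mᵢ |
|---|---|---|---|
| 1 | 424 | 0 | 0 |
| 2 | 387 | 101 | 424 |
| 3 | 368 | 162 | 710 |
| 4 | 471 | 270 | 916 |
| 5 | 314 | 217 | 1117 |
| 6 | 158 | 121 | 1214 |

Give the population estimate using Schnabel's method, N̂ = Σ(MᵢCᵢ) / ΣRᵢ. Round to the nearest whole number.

Σ MᵢCᵢ = 0·424 + 424·387 + 710·368 + 916·471 + 1117·314 + 1214·158 = 0 + 164088 + 261280 + 431436 + 350738 + 191812 = 1399354
Σ Rᵢ = 0 + 101 + 162 + 270 + 217 + 121 = 871
N̂ = 1399354 / 871 ≈ 1606.6 → 1607

N ≈ 1607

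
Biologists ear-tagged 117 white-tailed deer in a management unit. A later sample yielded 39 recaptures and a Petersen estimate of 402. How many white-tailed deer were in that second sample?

From N = M·C/R: C = N·R / M = 402·39 / 117 = 15678 / 117 = 134.

C = 134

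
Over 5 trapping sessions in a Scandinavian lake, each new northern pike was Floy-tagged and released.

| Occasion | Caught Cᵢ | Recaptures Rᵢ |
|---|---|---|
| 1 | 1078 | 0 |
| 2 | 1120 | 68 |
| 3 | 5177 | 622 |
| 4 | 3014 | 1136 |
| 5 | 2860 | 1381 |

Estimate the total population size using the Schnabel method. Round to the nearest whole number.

Marked at large before each occasion: Mᵢ = Σⱼ<ᵢ (Cⱼ − Rⱼ) → M1=0, M2=1078, M3=2130, M4=6685, M5=8563
Σ MᵢCᵢ = 0·1078 + 1078·1120 + 2130·5177 + 6685·3014 + 8563·2860 = 0 + 1207360 + 11027010 + 20148590 + 24490180 = 56873140
Σ Rᵢ = 0 + 68 + 622 + 1136 + 1381 = 3207
N̂ = 56873140 / 3207 ≈ 17734.1 → 17734

N ≈ 17,734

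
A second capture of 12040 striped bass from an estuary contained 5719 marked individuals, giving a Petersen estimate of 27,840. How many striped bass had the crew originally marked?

From N = M·C/R: M = N·R / C = 27840·5719 / 12040 = 159216960 / 12040 = 13224.

M = 13224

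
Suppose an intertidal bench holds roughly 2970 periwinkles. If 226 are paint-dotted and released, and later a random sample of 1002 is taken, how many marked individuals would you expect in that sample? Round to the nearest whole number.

expected recaptures ≈ 76

Expected recaptures E[R] = M·C / N.
E[R] = 226 × 1002 / 2970 = 226452 / 2970 ≈ 76.2 → 76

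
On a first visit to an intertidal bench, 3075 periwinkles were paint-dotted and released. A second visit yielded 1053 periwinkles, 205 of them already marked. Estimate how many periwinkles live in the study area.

N = 15,795

N = (3075 × 1053) / 205 = 3237975 / 205 = 15795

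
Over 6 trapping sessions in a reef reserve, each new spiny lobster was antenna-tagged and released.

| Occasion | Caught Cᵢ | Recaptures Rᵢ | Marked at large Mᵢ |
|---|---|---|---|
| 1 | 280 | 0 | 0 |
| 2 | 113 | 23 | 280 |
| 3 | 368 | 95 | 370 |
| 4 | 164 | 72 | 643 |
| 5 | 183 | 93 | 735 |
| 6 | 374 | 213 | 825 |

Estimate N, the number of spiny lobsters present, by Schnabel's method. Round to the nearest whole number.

Σ MᵢCᵢ = 0·280 + 280·113 + 370·368 + 643·164 + 735·183 + 825·374 = 0 + 31640 + 136160 + 105452 + 134505 + 308550 = 716307
Σ Rᵢ = 0 + 23 + 95 + 72 + 93 + 213 = 496
N̂ = 716307 / 496 ≈ 1444.2 → 1444

N ≈ 1444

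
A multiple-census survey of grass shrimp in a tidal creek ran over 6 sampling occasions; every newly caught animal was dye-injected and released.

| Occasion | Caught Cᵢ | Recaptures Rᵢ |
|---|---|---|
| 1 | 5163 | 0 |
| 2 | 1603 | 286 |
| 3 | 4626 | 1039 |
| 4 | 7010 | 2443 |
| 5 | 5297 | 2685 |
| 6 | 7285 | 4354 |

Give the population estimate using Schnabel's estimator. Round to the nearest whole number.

N ≈ 28,868

Marked at large before each occasion: Mᵢ = Σⱼ<ᵢ (Cⱼ − Rⱼ) → M1=0, M2=5163, M3=6480, M4=10067, M5=14634, M6=17246
Σ MᵢCᵢ = 0·5163 + 5163·1603 + 6480·4626 + 10067·7010 + 14634·5297 + 17246·7285 = 0 + 8276289 + 29976480 + 70569670 + 77516298 + 125637110 = 311975847
Σ Rᵢ = 0 + 286 + 1039 + 2443 + 2685 + 4354 = 10807
N̂ = 311975847 / 10807 ≈ 28867.9 → 28868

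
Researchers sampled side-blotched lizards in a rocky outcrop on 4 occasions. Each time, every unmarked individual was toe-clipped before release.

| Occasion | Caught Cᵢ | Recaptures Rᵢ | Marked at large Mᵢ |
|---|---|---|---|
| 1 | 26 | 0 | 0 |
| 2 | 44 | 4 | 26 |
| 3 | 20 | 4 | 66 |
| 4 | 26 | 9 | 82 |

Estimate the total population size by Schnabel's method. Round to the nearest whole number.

Σ MᵢCᵢ = 0·26 + 26·44 + 66·20 + 82·26 = 0 + 1144 + 1320 + 2132 = 4596
Σ Rᵢ = 0 + 4 + 4 + 9 = 17
N̂ = 4596 / 17 ≈ 270.4 → 270

N ≈ 270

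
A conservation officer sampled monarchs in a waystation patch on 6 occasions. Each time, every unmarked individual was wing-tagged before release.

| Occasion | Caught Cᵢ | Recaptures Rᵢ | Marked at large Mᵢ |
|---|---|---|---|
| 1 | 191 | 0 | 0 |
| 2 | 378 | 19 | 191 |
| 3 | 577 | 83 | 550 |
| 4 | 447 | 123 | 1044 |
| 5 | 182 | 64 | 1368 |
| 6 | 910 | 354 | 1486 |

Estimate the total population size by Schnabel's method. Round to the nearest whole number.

N ≈ 3822

Σ MᵢCᵢ = 0·191 + 191·378 + 550·577 + 1044·447 + 1368·182 + 1486·910 = 0 + 72198 + 317350 + 466668 + 248976 + 1352260 = 2457452
Σ Rᵢ = 0 + 19 + 83 + 123 + 64 + 354 = 643
N̂ = 2457452 / 643 ≈ 3821.9 → 3822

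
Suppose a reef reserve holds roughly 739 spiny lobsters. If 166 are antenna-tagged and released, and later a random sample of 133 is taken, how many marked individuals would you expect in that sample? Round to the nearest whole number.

Expected recaptures E[R] = M·C / N.
E[R] = 166 × 133 / 739 = 22078 / 739 ≈ 29.9 → 30

expected recaptures ≈ 30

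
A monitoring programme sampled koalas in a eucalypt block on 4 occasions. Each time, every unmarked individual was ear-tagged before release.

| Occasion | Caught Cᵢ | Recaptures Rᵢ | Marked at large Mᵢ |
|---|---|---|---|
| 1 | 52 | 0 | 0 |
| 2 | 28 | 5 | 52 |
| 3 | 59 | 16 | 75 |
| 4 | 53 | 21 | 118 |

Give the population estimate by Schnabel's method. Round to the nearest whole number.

N ≈ 289

Σ MᵢCᵢ = 0·52 + 52·28 + 75·59 + 118·53 = 0 + 1456 + 4425 + 6254 = 12135
Σ Rᵢ = 0 + 5 + 16 + 21 = 42
N̂ = 12135 / 42 ≈ 288.9 → 289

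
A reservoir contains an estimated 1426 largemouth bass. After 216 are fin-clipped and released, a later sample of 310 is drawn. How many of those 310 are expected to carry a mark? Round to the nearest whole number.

Expected recaptures E[R] = M·C / N.
E[R] = 216 × 310 / 1426 = 66960 / 1426 ≈ 47.0 → 47

expected recaptures ≈ 47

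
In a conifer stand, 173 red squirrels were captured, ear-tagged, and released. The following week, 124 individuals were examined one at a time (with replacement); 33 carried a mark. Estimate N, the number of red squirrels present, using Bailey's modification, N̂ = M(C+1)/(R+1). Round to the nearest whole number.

N ≈ 636

N̂ = 173·(124+1)/(33+1) = 173·125/34 = 21625/34 ≈ 636.0 → 636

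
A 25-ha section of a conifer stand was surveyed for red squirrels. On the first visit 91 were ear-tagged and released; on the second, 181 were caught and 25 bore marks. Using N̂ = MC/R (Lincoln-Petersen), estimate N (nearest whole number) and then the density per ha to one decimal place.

N̂ = 91·181/25 = 16471/25 ≈ 658.8 → 659
Density = N̂ / area = 659 / 25 ≈ 26.36 → 26.4 per ha

density ≈ 26.4 red squirrels per ha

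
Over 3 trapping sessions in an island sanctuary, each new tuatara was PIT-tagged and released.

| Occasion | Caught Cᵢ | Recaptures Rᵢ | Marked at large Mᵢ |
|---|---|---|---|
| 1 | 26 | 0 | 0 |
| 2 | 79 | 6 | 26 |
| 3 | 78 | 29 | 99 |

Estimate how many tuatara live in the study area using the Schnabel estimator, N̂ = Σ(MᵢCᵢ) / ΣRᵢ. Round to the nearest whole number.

Σ MᵢCᵢ = 0·26 + 26·79 + 99·78 = 0 + 2054 + 7722 = 9776
Σ Rᵢ = 0 + 6 + 29 = 35
N̂ = 9776 / 35 ≈ 279.3 → 279

N ≈ 279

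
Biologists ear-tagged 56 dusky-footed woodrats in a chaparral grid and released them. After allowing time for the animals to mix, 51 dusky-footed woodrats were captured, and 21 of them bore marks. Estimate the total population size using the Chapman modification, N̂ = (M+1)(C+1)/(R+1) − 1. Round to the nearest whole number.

N̂ = (56+1)(51+1)/(21+1) − 1 = 57·52/22 − 1
= 2964/22 − 1 ≈ 134.7 − 1 ≈ 133.7 → 134

N ≈ 134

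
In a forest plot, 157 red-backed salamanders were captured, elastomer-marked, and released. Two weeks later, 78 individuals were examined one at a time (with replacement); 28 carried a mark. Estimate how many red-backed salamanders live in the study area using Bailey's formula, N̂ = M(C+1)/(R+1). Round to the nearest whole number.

N̂ = 157·(78+1)/(28+1) = 157·79/29 = 12403/29 ≈ 427.7 → 428

N ≈ 428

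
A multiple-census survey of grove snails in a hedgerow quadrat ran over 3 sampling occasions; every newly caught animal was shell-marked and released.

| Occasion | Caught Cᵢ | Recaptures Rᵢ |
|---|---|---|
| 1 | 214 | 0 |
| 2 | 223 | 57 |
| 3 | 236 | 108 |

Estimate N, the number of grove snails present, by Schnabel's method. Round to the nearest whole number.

N ≈ 833

Marked at large before each occasion: Mᵢ = Σⱼ<ᵢ (Cⱼ − Rⱼ) → M1=0, M2=214, M3=380
Σ MᵢCᵢ = 0·214 + 214·223 + 380·236 = 0 + 47722 + 89680 = 137402
Σ Rᵢ = 0 + 57 + 108 = 165
N̂ = 137402 / 165 ≈ 832.7 → 833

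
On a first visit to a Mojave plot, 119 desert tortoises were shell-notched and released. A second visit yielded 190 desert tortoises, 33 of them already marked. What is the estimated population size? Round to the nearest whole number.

If marked individuals mix randomly, R/C ≈ M/N, giving N ≈ M·C/R.
N = (119 × 190) / 33 = 22610 / 33 ≈ 685.2 → 685

N ≈ 685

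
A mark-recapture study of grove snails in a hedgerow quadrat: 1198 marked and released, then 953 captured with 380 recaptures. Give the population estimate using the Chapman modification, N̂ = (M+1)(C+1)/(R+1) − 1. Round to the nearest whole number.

N ≈ 3001

N̂ = (1198+1)(953+1)/(380+1) − 1 = 1199·954/381 − 1
= 1143846/381 − 1 ≈ 3002.2 − 1 ≈ 3001.2 → 3001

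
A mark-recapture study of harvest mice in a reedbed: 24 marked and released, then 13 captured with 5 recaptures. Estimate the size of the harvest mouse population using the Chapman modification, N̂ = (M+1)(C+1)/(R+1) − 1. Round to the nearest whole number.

N̂ = (24+1)(13+1)/(5+1) − 1 = 25·14/6 − 1
= 350/6 − 1 ≈ 58.3 − 1 ≈ 57.3 → 57

N ≈ 57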